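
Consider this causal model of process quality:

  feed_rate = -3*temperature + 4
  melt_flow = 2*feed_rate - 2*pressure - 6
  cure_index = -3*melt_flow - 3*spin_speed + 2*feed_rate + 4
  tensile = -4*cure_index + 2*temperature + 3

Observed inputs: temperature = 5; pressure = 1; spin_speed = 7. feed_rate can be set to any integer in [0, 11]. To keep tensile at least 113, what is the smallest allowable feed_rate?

Intervening on feed_rate fixes its value directly, overriding its dependence on temperature.
Substituting into the melt_flow equation gives melt_flow = 2*feed_rate - 8.
Substituting into the cure_index equation gives cure_index = -4*feed_rate + 7.
tensile becomes 16*feed_rate - 15.
Require 16*feed_rate - 15 ≥ 113, so feed_rate ≥ 8.
The smallest integer in [0, 11] satisfying this is 8.

feed_rate = 8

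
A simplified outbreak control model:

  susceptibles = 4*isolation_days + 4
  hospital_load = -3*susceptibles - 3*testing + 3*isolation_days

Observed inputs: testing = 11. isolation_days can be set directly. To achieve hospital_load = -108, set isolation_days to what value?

isolation_days = 7

Substituting into the hospital_load equation gives hospital_load = -9*isolation_days - 45.
Solve -9*isolation_days - 45 = -108: isolation_days = (-108 + 45) / -9 = 7.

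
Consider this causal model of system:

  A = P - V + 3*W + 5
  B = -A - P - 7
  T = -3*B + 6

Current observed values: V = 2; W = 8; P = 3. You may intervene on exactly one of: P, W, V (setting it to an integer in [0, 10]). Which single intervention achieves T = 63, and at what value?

Intervening on P: T = 6*P + 108. Reaching 63 requires P = -15/2, not an integer.
Intervening on W: with other inputs at their observed values, T = 9*W + 54. Solving for 63 gives W = 1, within [0, 10].
Intervening on V: T = -3*V + 132. Reaching 63 requires V = 23, outside [0, 10].

set W = 1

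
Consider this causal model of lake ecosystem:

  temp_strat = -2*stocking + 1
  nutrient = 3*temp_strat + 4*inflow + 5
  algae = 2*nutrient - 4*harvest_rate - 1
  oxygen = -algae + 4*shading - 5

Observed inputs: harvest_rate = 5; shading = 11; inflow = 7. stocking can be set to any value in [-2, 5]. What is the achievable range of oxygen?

-36 to 48

Substituting into the nutrient equation gives nutrient = -6*stocking + 36.
Substituting into the algae equation gives algae = -12*stocking + 51.
Substituting into the oxygen equation gives oxygen = 12*stocking - 12.
Linear in stocking, so extremes are at the endpoints: stocking = -2 gives oxygen = -36; stocking = 5 gives oxygen = 48.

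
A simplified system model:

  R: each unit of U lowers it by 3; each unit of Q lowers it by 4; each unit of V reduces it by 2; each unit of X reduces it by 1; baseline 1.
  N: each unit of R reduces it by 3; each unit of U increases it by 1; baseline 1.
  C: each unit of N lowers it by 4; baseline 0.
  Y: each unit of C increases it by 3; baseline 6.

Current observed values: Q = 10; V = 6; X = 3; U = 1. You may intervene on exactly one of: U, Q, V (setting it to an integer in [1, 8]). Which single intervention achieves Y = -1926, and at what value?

Intervening on U: Y = -120*U - 1950. Reaching -1926 requires U = -1/5, not an integer.
Intervening on Q: Y = -144*Q - 630. Reaching -1926 requires Q = 9, outside [1, 8].
Intervening on V: with other inputs at their observed values, Y = -72*V - 1638. Solving for -1926 gives V = 4, within [1, 8].

set V = 4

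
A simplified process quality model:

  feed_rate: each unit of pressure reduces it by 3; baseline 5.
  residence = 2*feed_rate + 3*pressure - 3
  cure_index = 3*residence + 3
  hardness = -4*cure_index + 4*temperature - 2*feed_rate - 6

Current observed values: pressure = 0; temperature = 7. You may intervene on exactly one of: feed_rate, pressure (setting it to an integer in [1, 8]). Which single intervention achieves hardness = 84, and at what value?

Intervening on feed_rate: hardness = -26*feed_rate + 46. Reaching 84 requires feed_rate = -19/13, not an integer.
Intervening on pressure: with other inputs at their observed values, hardness = 42*pressure - 84. Solving for 84 gives pressure = 4, within [1, 8].

set pressure = 4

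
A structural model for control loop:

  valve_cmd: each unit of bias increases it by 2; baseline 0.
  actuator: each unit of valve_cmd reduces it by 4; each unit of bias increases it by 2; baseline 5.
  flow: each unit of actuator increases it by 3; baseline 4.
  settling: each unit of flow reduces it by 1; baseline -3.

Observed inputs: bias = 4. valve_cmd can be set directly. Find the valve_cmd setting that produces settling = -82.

Intervening on valve_cmd fixes its value directly, overriding its dependence on bias.
Substituting into the actuator equation gives actuator = -4*valve_cmd + 13.
This gives flow = -12*valve_cmd + 43.
Substituting into the settling equation gives settling = 12*valve_cmd - 46.
Solve 12*valve_cmd - 46 = -82: valve_cmd = (-82 + 46) / 12 = -3.

valve_cmd = -3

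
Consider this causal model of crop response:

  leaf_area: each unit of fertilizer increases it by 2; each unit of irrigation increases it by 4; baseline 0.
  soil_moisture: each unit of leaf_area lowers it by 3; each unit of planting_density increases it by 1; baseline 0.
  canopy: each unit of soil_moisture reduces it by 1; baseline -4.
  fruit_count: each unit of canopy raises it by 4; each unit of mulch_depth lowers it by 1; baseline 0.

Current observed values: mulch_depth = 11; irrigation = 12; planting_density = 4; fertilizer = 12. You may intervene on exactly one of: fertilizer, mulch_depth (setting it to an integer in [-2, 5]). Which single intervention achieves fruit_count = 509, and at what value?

set fertilizer = -1

Intervening on fertilizer: with other inputs at their observed values, fruit_count = 24*fertilizer + 533. Solving for 509 gives fertilizer = -1, within [-2, 5].
Intervening on mulch_depth: fruit_count = -mulch_depth + 832. Reaching 509 requires mulch_depth = 323, outside [-2, 5].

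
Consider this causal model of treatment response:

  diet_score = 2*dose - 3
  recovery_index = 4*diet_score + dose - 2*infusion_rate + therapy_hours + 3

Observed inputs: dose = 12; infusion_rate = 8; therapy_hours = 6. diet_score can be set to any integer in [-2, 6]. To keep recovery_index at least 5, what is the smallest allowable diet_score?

diet_score = 0

Intervening on diet_score fixes its value directly, overriding its dependence on dose.
Substituting into the recovery_index equation gives recovery_index = 4*diet_score + 5.
Require 4*diet_score + 5 ≥ 5, so diet_score ≥ 0.
The smallest integer in [-2, 6] satisfying this is 0.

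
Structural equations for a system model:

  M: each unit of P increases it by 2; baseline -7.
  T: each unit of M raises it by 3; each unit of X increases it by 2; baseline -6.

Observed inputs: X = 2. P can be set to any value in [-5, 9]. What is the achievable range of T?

Substituting into the T equation gives T = 6*P - 23.
Linear in P, so extremes are at the endpoints: P = -5 gives T = -53; P = 9 gives T = 31.

-53 to 31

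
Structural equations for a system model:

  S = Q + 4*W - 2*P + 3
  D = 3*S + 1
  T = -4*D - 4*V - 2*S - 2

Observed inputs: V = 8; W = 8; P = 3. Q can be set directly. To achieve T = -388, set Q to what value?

Substituting into the S equation gives S = Q + 29.
Substituting into the D equation gives D = 3*Q + 88.
Substituting into the T equation gives T = -14*Q - 444.
Solve -14*Q - 444 = -388: Q = (-388 + 444) / -14 = -4.

Q = -4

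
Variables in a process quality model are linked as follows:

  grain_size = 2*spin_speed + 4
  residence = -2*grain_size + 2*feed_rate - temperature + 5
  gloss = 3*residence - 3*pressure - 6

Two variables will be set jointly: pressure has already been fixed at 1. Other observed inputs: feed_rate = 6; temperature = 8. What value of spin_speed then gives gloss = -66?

spin_speed = 5

With pressure held at 1:
Substituting into the residence equation gives residence = -4*spin_speed + 1.
Substituting into the gloss equation gives gloss = -12*spin_speed - 6.
Solve -12*spin_speed - 6 = -66: spin_speed = (-66 + 6) / -12 = 5.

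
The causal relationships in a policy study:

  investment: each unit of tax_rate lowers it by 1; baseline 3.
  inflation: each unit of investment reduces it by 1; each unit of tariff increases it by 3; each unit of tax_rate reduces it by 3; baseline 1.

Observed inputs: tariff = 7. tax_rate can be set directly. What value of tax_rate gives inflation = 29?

tax_rate = -5

Substituting into the inflation equation gives inflation = -2*tax_rate + 19.
Solve -2*tax_rate + 19 = 29: tax_rate = (29 - 19) / -2 = -5.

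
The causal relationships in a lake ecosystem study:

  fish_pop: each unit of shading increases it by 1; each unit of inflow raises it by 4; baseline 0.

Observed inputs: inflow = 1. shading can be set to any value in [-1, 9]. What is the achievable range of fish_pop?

3 to 13

Substituting into the fish_pop equation gives fish_pop = shading + 4.
Linear in shading, so extremes are at the endpoints: shading = -1 gives fish_pop = 3; shading = 9 gives fish_pop = 13.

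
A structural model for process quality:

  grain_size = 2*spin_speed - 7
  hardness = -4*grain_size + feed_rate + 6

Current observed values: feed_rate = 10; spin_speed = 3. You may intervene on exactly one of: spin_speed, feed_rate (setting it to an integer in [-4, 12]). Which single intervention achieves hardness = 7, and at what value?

Intervening on spin_speed: hardness = -8*spin_speed + 44. Reaching 7 requires spin_speed = 37/8, not an integer.
Intervening on feed_rate: with other inputs at their observed values, hardness = feed_rate + 10. Solving for 7 gives feed_rate = -3, within [-4, 12].

set feed_rate = -3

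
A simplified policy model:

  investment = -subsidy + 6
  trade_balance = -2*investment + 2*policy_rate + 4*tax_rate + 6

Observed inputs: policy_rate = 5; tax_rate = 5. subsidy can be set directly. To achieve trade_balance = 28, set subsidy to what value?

Substituting into the trade_balance equation gives trade_balance = 2*subsidy + 24.
Solve 2*subsidy + 24 = 28: subsidy = (28 - 24) / 2 = 2.

subsidy = 2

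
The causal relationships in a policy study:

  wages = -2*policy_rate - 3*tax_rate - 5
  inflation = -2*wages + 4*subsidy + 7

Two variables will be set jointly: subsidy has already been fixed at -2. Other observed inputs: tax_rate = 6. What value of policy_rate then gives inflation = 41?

policy_rate = -1

With subsidy held at -2:
Substituting into the wages equation gives wages = -2*policy_rate - 23.
Substituting into the inflation equation gives inflation = 4*policy_rate + 45.
Solve 4*policy_rate + 45 = 41: policy_rate = (41 - 45) / 4 = -1.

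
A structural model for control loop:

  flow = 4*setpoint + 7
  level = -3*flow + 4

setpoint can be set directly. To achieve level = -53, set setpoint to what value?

Substituting into the level equation gives level = -12*setpoint - 17.
Solve -12*setpoint - 17 = -53: setpoint = (-53 + 17) / -12 = 3.

setpoint = 3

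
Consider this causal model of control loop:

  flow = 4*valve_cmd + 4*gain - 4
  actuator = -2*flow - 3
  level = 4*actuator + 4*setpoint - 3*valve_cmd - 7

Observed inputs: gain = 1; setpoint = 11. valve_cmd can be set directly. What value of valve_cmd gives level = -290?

Substituting into the flow equation gives flow = 4*valve_cmd.
actuator becomes -8*valve_cmd - 3.
Substituting into the level equation gives level = -35*valve_cmd + 25.
Solve -35*valve_cmd + 25 = -290: valve_cmd = (-290 - 25) / -35 = 9.

valve_cmd = 9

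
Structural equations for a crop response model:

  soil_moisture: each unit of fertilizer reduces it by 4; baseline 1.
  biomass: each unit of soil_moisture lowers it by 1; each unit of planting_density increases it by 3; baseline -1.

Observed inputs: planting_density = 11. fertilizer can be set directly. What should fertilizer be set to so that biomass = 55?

Substituting into the biomass equation gives biomass = 4*fertilizer + 31.
Solve 4*fertilizer + 31 = 55: fertilizer = (55 - 31) / 4 = 6.

fertilizer = 6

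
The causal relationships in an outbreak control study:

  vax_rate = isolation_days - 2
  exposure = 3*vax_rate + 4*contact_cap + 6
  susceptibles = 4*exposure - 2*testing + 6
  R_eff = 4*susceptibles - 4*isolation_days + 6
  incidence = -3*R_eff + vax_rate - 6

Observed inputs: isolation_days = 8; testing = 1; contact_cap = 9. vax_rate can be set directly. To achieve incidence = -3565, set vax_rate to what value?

Intervening on vax_rate fixes its value directly, overriding its dependence on isolation_days.
Substituting into the exposure equation gives exposure = 3*vax_rate + 42.
Substituting into the susceptibles equation gives susceptibles = 12*vax_rate + 172.
So R_eff = 48*vax_rate + 662.
Substituting into the incidence equation gives incidence = -143*vax_rate - 1992.
Solve -143*vax_rate - 1992 = -3565: vax_rate = (-3565 + 1992) / -143 = 11.

vax_rate = 11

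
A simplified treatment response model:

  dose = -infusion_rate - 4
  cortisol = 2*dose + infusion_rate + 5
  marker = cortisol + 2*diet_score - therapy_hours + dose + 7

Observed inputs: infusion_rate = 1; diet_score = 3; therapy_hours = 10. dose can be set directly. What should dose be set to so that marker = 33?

Intervening on dose fixes its value directly, overriding its dependence on infusion_rate.
Substituting into the cortisol equation gives cortisol = 2*dose + 6.
So marker = 3*dose + 9.
Solve 3*dose + 9 = 33: dose = (33 - 9) / 3 = 8.

dose = 8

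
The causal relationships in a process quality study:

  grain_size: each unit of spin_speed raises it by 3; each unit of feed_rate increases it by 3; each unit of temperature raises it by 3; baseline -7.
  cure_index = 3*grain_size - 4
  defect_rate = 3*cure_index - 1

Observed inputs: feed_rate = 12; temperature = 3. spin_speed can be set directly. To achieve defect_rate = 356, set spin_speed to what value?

Substituting into the grain_size equation gives grain_size = 3*spin_speed + 38.
So cure_index = 9*spin_speed + 110.
defect_rate becomes 27*spin_speed + 329.
Solve 27*spin_speed + 329 = 356: spin_speed = (356 - 329) / 27 = 1.

spin_speed = 1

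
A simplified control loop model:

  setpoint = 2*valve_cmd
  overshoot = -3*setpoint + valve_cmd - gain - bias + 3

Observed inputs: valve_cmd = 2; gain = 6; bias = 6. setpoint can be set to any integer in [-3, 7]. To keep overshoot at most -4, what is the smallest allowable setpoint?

Intervening on setpoint fixes its value directly, overriding its dependence on valve_cmd.
Substituting into the overshoot equation gives overshoot = -3*setpoint - 7.
Require -3*setpoint - 7 ≤ -4, so setpoint ≥ -1.
The smallest integer in [-3, 7] satisfying this is -1.

setpoint = -1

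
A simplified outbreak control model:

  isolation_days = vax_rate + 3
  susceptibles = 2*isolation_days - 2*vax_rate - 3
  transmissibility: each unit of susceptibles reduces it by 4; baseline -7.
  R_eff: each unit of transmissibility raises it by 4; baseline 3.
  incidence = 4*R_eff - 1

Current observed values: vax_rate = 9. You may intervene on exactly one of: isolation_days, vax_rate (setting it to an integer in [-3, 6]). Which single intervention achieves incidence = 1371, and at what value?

set isolation_days = -1

Intervening on isolation_days: with other inputs at their observed values, incidence = -128*isolation_days + 1243. Solving for 1371 gives isolation_days = -1, within [-3, 6].
Intervening on vax_rate: the paths from vax_rate to incidence cancel (net effect zero), leaving incidence = -293; 1371 is unreachable this way.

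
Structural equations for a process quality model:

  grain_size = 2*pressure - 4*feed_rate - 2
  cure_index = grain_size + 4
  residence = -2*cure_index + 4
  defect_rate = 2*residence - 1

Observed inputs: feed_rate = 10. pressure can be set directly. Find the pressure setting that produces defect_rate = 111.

pressure = 6

Substituting into the grain_size equation gives grain_size = 2*pressure - 42.
So cure_index = 2*pressure - 38.
This gives residence = -4*pressure + 80.
So defect_rate = -8*pressure + 159.
Solve -8*pressure + 159 = 111: pressure = (111 - 159) / -8 = 6.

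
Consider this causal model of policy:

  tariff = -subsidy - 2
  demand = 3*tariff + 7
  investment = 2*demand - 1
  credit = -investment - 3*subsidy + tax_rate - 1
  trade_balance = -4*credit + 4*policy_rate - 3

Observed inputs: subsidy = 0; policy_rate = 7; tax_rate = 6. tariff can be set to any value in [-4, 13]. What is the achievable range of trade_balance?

-39 to 369

Intervening on tariff fixes its value directly, overriding its dependence on subsidy.
Substituting into the investment equation gives investment = 6*tariff + 13.
This gives credit = -6*tariff - 8.
Substituting into the trade_balance equation gives trade_balance = 24*tariff + 57.
Linear in tariff, so extremes are at the endpoints: tariff = -4 gives trade_balance = -39; tariff = 13 gives trade_balance = 369.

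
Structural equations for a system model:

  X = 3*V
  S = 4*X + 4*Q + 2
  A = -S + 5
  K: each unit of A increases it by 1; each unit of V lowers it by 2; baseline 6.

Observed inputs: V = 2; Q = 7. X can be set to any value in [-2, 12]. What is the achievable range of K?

-71 to -15

Intervening on X fixes its value directly, overriding its dependence on V.
Substituting into the S equation gives S = 4*X + 30.
Substituting into the A equation gives A = -4*X - 25.
This gives K = -4*X - 23.
Linear in X, so extremes are at the endpoints: X = -2 gives K = -15; X = 12 gives K = -71.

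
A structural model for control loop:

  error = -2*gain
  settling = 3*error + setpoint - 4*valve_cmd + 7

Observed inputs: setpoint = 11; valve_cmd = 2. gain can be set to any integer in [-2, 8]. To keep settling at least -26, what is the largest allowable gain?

gain = 6

Substituting into the settling equation gives settling = -6*gain + 10.
Require -6*gain + 10 ≥ -26, so gain ≤ 6.
The largest integer in [-2, 8] satisfying this is 6.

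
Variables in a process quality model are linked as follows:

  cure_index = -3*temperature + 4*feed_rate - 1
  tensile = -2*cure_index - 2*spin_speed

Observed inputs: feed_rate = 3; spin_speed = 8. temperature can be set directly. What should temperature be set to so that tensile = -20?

Substituting into the cure_index equation gives cure_index = -3*temperature + 11.
This gives tensile = 6*temperature - 38.
Solve 6*temperature - 38 = -20: temperature = (-20 + 38) / 6 = 3.

temperature = 3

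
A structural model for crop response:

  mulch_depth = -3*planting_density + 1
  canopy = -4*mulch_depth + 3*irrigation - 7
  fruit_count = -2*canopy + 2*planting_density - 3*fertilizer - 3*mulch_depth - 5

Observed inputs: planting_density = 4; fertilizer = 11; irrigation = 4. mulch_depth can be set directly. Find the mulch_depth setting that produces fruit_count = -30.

mulch_depth = 2

Intervening on mulch_depth fixes its value directly, overriding its dependence on planting_density.
Substituting into the canopy equation gives canopy = -4*mulch_depth + 5.
fruit_count becomes 5*mulch_depth - 40.
Solve 5*mulch_depth - 40 = -30: mulch_depth = (-30 + 40) / 5 = 2.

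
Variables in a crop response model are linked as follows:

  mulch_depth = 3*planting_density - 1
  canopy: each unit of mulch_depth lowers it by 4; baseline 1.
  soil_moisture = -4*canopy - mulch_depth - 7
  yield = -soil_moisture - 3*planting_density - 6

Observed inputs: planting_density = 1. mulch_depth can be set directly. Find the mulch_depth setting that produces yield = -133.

Intervening on mulch_depth fixes its value directly, overriding its dependence on planting_density.
Substituting into the soil_moisture equation gives soil_moisture = 15*mulch_depth - 11.
yield becomes -15*mulch_depth + 2.
Solve -15*mulch_depth + 2 = -133: mulch_depth = (-133 - 2) / -15 = 9.

mulch_depth = 9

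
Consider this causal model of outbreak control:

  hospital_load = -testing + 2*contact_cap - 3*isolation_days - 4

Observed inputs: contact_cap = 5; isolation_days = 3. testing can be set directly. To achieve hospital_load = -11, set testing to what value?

testing = 8

Substituting into the hospital_load equation gives hospital_load = -testing - 3.
Solve -testing - 3 = -11: testing = (-11 + 3) / -1 = 8.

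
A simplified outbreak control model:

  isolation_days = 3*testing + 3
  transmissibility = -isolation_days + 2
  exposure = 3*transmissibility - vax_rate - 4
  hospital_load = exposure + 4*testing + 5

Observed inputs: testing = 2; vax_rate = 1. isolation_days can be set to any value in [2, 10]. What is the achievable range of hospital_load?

-16 to 8

Intervening on isolation_days fixes its value directly, overriding its dependence on testing.
Substituting into the exposure equation gives exposure = -3*isolation_days + 1.
This gives hospital_load = -3*isolation_days + 14.
Linear in isolation_days, so extremes are at the endpoints: isolation_days = 2 gives hospital_load = 8; isolation_days = 10 gives hospital_load = -16.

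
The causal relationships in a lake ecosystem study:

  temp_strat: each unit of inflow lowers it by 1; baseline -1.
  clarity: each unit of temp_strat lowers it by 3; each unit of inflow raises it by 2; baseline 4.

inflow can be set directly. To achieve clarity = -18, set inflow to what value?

inflow = -5

Substituting into the clarity equation gives clarity = 5*inflow + 7.
Solve 5*inflow + 7 = -18: inflow = (-18 - 7) / 5 = -5.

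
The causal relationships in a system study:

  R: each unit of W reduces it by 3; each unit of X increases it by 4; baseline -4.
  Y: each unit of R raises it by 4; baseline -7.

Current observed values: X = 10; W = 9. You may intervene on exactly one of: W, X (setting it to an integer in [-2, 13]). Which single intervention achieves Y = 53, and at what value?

Intervening on W: with other inputs at their observed values, Y = -12*W + 137. Solving for 53 gives W = 7, within [-2, 13].
Intervening on X: Y = 16*X - 131. Reaching 53 requires X = 23/2, not an integer.

set W = 7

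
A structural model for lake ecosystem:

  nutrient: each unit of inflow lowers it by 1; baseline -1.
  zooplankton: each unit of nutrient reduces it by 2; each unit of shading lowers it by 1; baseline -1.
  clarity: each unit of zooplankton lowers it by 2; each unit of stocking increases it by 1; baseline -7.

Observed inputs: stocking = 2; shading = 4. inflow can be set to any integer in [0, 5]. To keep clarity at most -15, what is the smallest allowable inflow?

inflow = 4

Substituting into the zooplankton equation gives zooplankton = 2*inflow - 3.
So clarity = -4*inflow + 1.
Require -4*inflow + 1 ≤ -15, so inflow ≥ 4.
The smallest integer in [0, 5] satisfying this is 4.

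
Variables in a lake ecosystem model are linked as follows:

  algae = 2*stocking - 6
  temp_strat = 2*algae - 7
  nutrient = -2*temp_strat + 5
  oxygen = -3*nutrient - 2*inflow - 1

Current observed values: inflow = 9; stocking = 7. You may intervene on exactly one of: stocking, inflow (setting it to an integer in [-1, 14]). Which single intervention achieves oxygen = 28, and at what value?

set inflow = 5

Intervening on stocking: oxygen = 24*stocking - 148. Reaching 28 requires stocking = 22/3, not an integer.
Intervening on inflow: with other inputs at their observed values, oxygen = -2*inflow + 38. Solving for 28 gives inflow = 5, within [-1, 14].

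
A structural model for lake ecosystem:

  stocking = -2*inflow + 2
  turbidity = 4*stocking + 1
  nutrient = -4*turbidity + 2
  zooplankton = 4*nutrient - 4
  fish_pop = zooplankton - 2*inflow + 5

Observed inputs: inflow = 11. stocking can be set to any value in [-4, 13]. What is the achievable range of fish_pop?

-861 to 227

Intervening on stocking fixes its value directly, overriding its dependence on inflow.
Substituting into the nutrient equation gives nutrient = -16*stocking - 2.
zooplankton becomes -64*stocking - 12.
fish_pop becomes -64*stocking - 29.
Linear in stocking, so extremes are at the endpoints: stocking = -4 gives fish_pop = 227; stocking = 13 gives fish_pop = -861.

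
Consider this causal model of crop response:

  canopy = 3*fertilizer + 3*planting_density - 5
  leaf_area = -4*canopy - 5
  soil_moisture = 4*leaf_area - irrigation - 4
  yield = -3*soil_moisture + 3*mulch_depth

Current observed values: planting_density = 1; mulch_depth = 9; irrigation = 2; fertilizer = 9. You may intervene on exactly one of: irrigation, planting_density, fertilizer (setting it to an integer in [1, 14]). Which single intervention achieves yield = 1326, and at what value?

set irrigation = 9

Intervening on irrigation: with other inputs at their observed values, yield = 3*irrigation + 1299. Solving for 1326 gives irrigation = 9, within [1, 14].
Intervening on planting_density: yield = 144*planting_density + 1161. Reaching 1326 requires planting_density = 55/48, not an integer.
Intervening on fertilizer: yield = 144*fertilizer + 9. Reaching 1326 requires fertilizer = 439/48, not an integer.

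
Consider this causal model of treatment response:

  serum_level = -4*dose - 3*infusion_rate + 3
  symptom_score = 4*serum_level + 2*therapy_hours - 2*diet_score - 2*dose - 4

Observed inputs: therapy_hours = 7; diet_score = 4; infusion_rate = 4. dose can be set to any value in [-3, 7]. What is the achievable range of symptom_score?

-160 to 20

Substituting into the serum_level equation gives serum_level = -4*dose - 9.
So symptom_score = -18*dose - 34.
Linear in dose, so extremes are at the endpoints: dose = -3 gives symptom_score = 20; dose = 7 gives symptom_score = -160.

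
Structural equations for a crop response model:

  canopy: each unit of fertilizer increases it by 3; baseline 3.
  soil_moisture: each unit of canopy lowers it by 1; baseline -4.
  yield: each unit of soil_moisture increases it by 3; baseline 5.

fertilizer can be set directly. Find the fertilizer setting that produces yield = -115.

Substituting into the soil_moisture equation gives soil_moisture = -3*fertilizer - 7.
So yield = -9*fertilizer - 16.
Solve -9*fertilizer - 16 = -115: fertilizer = (-115 + 16) / -9 = 11.

fertilizer = 11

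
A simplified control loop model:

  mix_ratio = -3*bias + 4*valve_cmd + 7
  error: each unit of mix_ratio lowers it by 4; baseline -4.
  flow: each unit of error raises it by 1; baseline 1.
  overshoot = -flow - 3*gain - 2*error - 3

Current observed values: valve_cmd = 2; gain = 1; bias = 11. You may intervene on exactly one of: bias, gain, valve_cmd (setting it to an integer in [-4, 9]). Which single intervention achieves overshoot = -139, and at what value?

Intervening on bias: with other inputs at their observed values, overshoot = -36*bias + 185. Solving for -139 gives bias = 9, within [-4, 9].
Intervening on gain: overshoot = -3*gain - 208. Reaching -139 requires gain = -23, outside [-4, 9].
Intervening on valve_cmd: overshoot = 48*valve_cmd - 307. Reaching -139 requires valve_cmd = 7/2, not an integer.

set bias = 9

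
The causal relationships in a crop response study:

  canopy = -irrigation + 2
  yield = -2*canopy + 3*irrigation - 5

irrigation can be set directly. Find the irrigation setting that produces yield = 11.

Substituting into the yield equation gives yield = 5*irrigation - 9.
Solve 5*irrigation - 9 = 11: irrigation = (11 + 9) / 5 = 4.

irrigation = 4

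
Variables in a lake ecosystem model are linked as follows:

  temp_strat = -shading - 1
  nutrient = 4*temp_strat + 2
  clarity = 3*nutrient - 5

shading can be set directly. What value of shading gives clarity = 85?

Substituting into the nutrient equation gives nutrient = -4*shading - 2.
Substituting into the clarity equation gives clarity = -12*shading - 11.
Solve -12*shading - 11 = 85: shading = (85 + 11) / -12 = -8.

shading = -8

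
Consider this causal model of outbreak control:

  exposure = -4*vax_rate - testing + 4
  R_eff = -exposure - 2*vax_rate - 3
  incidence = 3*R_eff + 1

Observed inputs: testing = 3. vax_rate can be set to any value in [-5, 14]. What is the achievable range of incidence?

-41 to 73

Substituting into the exposure equation gives exposure = -4*vax_rate + 1.
This gives R_eff = 2*vax_rate - 4.
Substituting into the incidence equation gives incidence = 6*vax_rate - 11.
Linear in vax_rate, so extremes are at the endpoints: vax_rate = -5 gives incidence = -41; vax_rate = 14 gives incidence = 73.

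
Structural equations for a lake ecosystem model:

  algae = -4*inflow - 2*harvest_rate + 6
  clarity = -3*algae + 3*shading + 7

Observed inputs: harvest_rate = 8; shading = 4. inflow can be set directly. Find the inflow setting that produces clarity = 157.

inflow = 9

Substituting into the algae equation gives algae = -4*inflow - 10.
Substituting into the clarity equation gives clarity = 12*inflow + 49.
Solve 12*inflow + 49 = 157: inflow = (157 - 49) / 12 = 9.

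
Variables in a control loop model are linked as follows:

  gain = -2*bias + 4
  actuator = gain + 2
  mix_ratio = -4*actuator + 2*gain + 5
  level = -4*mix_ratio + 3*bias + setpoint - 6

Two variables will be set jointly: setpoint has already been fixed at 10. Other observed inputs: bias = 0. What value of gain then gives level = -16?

With setpoint held at 10:
Intervening on gain fixes its value directly, overriding its dependence on bias.
Substituting into the mix_ratio equation gives mix_ratio = -2*gain - 3.
Substituting into the level equation gives level = 8*gain + 16.
Solve 8*gain + 16 = -16: gain = (-16 - 16) / 8 = -4.

gain = -4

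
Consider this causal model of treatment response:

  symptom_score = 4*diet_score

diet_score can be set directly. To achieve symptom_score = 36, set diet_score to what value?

diet_score = 9

Solve 4*diet_score = 36: diet_score = 36 / 4 = 9.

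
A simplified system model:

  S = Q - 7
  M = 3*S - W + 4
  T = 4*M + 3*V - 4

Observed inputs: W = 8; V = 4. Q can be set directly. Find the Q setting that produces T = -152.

Q = -5

Substituting into the M equation gives M = 3*Q - 25.
Substituting into the T equation gives T = 12*Q - 92.
Solve 12*Q - 92 = -152: Q = (-152 + 92) / 12 = -5.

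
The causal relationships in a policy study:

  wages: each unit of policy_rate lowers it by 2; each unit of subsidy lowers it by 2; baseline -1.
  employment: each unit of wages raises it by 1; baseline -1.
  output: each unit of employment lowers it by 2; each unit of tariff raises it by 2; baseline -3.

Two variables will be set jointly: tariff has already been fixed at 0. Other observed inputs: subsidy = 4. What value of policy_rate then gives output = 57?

With tariff held at 0:
Substituting into the wages equation gives wages = -2*policy_rate - 9.
Substituting into the employment equation gives employment = -2*policy_rate - 10.
This gives output = 4*policy_rate + 17.
Solve 4*policy_rate + 17 = 57: policy_rate = (57 - 17) / 4 = 10.

policy_rate = 10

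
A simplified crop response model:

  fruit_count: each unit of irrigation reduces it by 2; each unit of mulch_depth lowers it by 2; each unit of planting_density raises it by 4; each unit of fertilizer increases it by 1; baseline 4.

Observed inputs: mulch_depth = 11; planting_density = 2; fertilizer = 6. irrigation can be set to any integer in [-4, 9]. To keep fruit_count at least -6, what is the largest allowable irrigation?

irrigation = 1

Substituting into the fruit_count equation gives fruit_count = -2*irrigation - 4.
Require -2*irrigation - 4 ≥ -6, so irrigation ≤ 1.
The largest integer in [-4, 9] satisfying this is 1.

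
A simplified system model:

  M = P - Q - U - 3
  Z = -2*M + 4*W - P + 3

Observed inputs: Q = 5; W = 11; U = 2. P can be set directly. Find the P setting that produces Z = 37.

P = 10

Substituting into the M equation gives M = P - 10.
Substituting into the Z equation gives Z = -3*P + 67.
Solve -3*P + 67 = 37: P = (37 - 67) / -3 = 10.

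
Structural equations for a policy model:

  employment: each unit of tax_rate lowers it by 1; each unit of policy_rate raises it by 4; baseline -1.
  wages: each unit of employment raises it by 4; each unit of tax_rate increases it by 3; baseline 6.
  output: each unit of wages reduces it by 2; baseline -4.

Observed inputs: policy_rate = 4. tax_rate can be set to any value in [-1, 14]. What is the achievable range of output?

-138 to -108

Substituting into the employment equation gives employment = -tax_rate + 15.
Substituting into the wages equation gives wages = -tax_rate + 66.
This gives output = 2*tax_rate - 136.
Linear in tax_rate, so extremes are at the endpoints: tax_rate = -1 gives output = -138; tax_rate = 14 gives output = -108.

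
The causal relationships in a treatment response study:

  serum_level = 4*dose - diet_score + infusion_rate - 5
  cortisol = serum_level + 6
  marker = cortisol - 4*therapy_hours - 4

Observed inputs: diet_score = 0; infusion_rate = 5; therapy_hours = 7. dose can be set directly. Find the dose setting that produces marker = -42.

Substituting into the serum_level equation gives serum_level = 4*dose.
cortisol becomes 4*dose + 6.
So marker = 4*dose - 26.
Solve 4*dose - 26 = -42: dose = (-42 + 26) / 4 = -4.

dose = -4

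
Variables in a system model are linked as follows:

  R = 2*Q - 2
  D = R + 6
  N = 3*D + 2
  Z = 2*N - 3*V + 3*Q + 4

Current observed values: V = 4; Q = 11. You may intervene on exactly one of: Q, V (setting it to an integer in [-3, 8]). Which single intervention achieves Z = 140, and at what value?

Intervening on Q: with other inputs at their observed values, Z = 15*Q + 20. Solving for 140 gives Q = 8, within [-3, 8].
Intervening on V: Z = -3*V + 197. Reaching 140 requires V = 19, outside [-3, 8].

set Q = 8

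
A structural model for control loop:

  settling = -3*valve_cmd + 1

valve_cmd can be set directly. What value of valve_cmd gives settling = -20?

Solve -3*valve_cmd + 1 = -20: valve_cmd = (-20 - 1) / -3 = 7.

valve_cmd = 7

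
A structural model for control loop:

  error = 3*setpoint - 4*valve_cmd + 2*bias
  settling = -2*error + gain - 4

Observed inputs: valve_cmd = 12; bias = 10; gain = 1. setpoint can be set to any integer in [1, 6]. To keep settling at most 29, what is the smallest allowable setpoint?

Substituting into the error equation gives error = 3*setpoint - 28.
So settling = -6*setpoint + 53.
Require -6*setpoint + 53 ≤ 29, so setpoint ≥ 4.
The smallest integer in [1, 6] satisfying this is 4.

setpoint = 4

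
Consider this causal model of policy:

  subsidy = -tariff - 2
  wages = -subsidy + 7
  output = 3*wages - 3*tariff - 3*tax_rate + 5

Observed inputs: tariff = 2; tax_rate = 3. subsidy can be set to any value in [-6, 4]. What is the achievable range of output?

-1 to 29

Intervening on subsidy fixes its value directly, overriding its dependence on tariff.
Substituting into the output equation gives output = -3*subsidy + 11.
Linear in subsidy, so extremes are at the endpoints: subsidy = -6 gives output = 29; subsidy = 4 gives output = -1.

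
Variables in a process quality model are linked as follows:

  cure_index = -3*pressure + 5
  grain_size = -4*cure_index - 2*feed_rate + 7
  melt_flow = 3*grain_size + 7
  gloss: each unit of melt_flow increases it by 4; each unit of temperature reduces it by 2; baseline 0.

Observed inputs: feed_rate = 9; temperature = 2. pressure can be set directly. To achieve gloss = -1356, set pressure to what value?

Substituting into the grain_size equation gives grain_size = 12*pressure - 31.
melt_flow becomes 36*pressure - 86.
This gives gloss = 144*pressure - 348.
Solve 144*pressure - 348 = -1356: pressure = (-1356 + 348) / 144 = -7.

pressure = -7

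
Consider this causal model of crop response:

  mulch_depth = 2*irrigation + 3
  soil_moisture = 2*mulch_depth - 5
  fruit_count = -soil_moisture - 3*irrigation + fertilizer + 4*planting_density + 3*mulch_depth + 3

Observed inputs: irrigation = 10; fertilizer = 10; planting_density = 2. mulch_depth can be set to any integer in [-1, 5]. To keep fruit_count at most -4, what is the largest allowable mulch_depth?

mulch_depth = 0

Intervening on mulch_depth fixes its value directly, overriding its dependence on irrigation.
Substituting into the fruit_count equation gives fruit_count = mulch_depth - 4.
Require mulch_depth - 4 ≤ -4, so mulch_depth ≤ 0.
The largest integer in [-1, 5] satisfying this is 0.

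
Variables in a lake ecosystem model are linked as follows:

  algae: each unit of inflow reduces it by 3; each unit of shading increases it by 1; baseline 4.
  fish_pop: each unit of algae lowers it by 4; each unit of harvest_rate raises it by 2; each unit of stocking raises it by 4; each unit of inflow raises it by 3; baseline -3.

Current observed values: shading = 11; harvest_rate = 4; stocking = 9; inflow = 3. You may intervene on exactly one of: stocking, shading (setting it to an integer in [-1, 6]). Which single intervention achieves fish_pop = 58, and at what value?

Intervening on stocking: fish_pop = 4*stocking - 10. Reaching 58 requires stocking = 17, outside [-1, 6].
Intervening on shading: with other inputs at their observed values, fish_pop = -4*shading + 70. Solving for 58 gives shading = 3, within [-1, 6].

set shading = 3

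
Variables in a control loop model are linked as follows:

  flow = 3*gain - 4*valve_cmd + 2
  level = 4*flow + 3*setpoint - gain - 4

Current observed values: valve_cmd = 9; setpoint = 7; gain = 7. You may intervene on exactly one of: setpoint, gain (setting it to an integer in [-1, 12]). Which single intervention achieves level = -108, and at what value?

set gain = 1

Intervening on setpoint: level = 3*setpoint - 63. Reaching -108 requires setpoint = -15, outside [-1, 12].
Intervening on gain: with other inputs at their observed values, level = 11*gain - 119. Solving for -108 gives gain = 1, within [-1, 12].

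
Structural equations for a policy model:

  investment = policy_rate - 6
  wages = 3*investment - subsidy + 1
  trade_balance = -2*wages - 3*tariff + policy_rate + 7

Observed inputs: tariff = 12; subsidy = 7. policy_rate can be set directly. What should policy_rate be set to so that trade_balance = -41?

policy_rate = 12

Substituting into the wages equation gives wages = 3*policy_rate - 24.
So trade_balance = -5*policy_rate + 19.
Solve -5*policy_rate + 19 = -41: policy_rate = (-41 - 19) / -5 = 12.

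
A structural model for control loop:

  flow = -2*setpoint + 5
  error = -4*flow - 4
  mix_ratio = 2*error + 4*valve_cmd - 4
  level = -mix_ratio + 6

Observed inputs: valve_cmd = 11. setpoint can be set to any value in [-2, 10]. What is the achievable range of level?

Substituting into the error equation gives error = 8*setpoint - 24.
mix_ratio becomes 16*setpoint - 8.
So level = -16*setpoint + 14.
Linear in setpoint, so extremes are at the endpoints: setpoint = -2 gives level = 46; setpoint = 10 gives level = -146.

-146 to 46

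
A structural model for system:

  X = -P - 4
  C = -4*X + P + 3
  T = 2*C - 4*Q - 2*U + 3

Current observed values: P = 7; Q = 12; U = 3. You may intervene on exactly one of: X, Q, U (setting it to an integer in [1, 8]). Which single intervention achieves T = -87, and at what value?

Intervening on X: with other inputs at their observed values, T = -8*X - 31. Solving for -87 gives X = 7, within [1, 8].
Intervening on Q: T = -4*Q + 105. Reaching -87 requires Q = 48, outside [1, 8].
Intervening on U: T = -2*U + 63. Reaching -87 requires U = 75, outside [1, 8].

set X = 7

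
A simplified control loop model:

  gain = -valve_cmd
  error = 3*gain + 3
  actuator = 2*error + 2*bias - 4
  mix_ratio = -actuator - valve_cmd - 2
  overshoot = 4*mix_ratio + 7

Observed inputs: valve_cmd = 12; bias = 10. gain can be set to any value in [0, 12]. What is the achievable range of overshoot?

Intervening on gain fixes its value directly, overriding its dependence on valve_cmd.
Substituting into the actuator equation gives actuator = 6*gain + 22.
So mix_ratio = -6*gain - 36.
This gives overshoot = -24*gain - 137.
Linear in gain, so extremes are at the endpoints: gain = 0 gives overshoot = -137; gain = 12 gives overshoot = -425.

-425 to -137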